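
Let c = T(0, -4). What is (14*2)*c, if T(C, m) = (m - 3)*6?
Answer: -1176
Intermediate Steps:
T(C, m) = -18 + 6*m (T(C, m) = (-3 + m)*6 = -18 + 6*m)
c = -42 (c = -18 + 6*(-4) = -18 - 24 = -42)
(14*2)*c = (14*2)*(-42) = 28*(-42) = -1176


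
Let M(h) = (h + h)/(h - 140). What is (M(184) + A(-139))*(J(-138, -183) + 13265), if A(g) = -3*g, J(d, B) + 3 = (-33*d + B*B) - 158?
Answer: 239316813/11 ≈ 2.1756e+7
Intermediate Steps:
J(d, B) = -161 + B² - 33*d (J(d, B) = -3 + ((-33*d + B*B) - 158) = -3 + ((-33*d + B²) - 158) = -3 + ((B² - 33*d) - 158) = -3 + (-158 + B² - 33*d) = -161 + B² - 33*d)
M(h) = 2*h/(-140 + h) (M(h) = (2*h)/(-140 + h) = 2*h/(-140 + h))
(M(184) + A(-139))*(J(-138, -183) + 13265) = (2*184/(-140 + 184) - 3*(-139))*((-161 + (-183)² - 33*(-138)) + 13265) = (2*184/44 + 417)*((-161 + 33489 + 4554) + 13265) = (2*184*(1/44) + 417)*(37882 + 13265) = (92/11 + 417)*51147 = (4679/11)*51147 = 239316813/11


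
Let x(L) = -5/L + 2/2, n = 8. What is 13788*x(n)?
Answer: 10341/2 ≈ 5170.5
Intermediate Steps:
x(L) = 1 - 5/L (x(L) = -5/L + 2*(½) = -5/L + 1 = 1 - 5/L)
13788*x(n) = 13788*((-5 + 8)/8) = 13788*((⅛)*3) = 13788*(3/8) = 10341/2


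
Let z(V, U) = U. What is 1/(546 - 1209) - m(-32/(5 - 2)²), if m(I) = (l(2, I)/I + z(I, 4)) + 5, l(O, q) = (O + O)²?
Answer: -5969/1326 ≈ -4.5015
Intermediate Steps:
l(O, q) = 4*O² (l(O, q) = (2*O)² = 4*O²)
m(I) = 9 + 16/I (m(I) = ((4*2²)/I + 4) + 5 = ((4*4)/I + 4) + 5 = (16/I + 4) + 5 = (4 + 16/I) + 5 = 9 + 16/I)
1/(546 - 1209) - m(-32/(5 - 2)²) = 1/(546 - 1209) - (9 + 16/((-32/(5 - 2)²))) = 1/(-663) - (9 + 16/((-32/(3²)))) = -1/663 - (9 + 16/((-32/9))) = -1/663 - (9 + 16/((-32*⅑))) = -1/663 - (9 + 16/(-32/9)) = -1/663 - (9 + 16*(-9/32)) = -1/663 - (9 - 9/2) = -1/663 - 1*9/2 = -1/663 - 9/2 = -5969/1326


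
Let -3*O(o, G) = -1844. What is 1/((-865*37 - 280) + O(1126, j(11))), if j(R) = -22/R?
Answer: -3/95011 ≈ -3.1575e-5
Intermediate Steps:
O(o, G) = 1844/3 (O(o, G) = -⅓*(-1844) = 1844/3)
1/((-865*37 - 280) + O(1126, j(11))) = 1/((-865*37 - 280) + 1844/3) = 1/((-32005 - 280) + 1844/3) = 1/(-32285 + 1844/3) = 1/(-95011/3) = -3/95011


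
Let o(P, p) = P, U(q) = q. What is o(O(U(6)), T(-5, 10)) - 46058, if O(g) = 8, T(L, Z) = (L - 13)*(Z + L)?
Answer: -46050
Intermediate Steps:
T(L, Z) = (-13 + L)*(L + Z)
o(O(U(6)), T(-5, 10)) - 46058 = 8 - 46058 = -46050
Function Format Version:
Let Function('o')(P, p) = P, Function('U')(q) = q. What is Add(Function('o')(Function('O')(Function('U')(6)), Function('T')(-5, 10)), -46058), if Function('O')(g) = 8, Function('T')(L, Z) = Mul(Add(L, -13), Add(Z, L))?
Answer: -46050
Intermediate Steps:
Function('T')(L, Z) = Mul(Add(-13, L), Add(L, Z))
Add(Function('o')(Function('O')(Function('U')(6)), Function('T')(-5, 10)), -46058) = Add(8, -46058) = -46050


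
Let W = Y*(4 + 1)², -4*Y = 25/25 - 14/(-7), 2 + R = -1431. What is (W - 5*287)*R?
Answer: 8332895/4 ≈ 2.0832e+6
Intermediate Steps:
R = -1433 (R = -2 - 1431 = -1433)
Y = -¾ (Y = -(25/25 - 14/(-7))/4 = -(25*(1/25) - 14*(-⅐))/4 = -(1 + 2)/4 = -¼*3 = -¾ ≈ -0.75000)
W = -75/4 (W = -3*(4 + 1)²/4 = -¾*5² = -¾*25 = -75/4 ≈ -18.750)
(W - 5*287)*R = (-75/4 - 5*287)*(-1433) = (-75/4 - 1435)*(-1433) = -5815/4*(-1433) = 8332895/4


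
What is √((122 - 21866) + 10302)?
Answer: I*√11442 ≈ 106.97*I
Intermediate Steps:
√((122 - 21866) + 10302) = √(-21744 + 10302) = √(-11442) = I*√11442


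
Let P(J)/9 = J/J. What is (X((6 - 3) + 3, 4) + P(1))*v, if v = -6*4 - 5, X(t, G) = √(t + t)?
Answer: -261 - 58*√3 ≈ -361.46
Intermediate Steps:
X(t, G) = √2*√t (X(t, G) = √(2*t) = √2*√t)
v = -29 (v = -24 - 5 = -29)
P(J) = 9 (P(J) = 9*(J/J) = 9*1 = 9)
(X((6 - 3) + 3, 4) + P(1))*v = (√2*√((6 - 3) + 3) + 9)*(-29) = (√2*√(3 + 3) + 9)*(-29) = (√2*√6 + 9)*(-29) = (2*√3 + 9)*(-29) = (9 + 2*√3)*(-29) = -261 - 58*√3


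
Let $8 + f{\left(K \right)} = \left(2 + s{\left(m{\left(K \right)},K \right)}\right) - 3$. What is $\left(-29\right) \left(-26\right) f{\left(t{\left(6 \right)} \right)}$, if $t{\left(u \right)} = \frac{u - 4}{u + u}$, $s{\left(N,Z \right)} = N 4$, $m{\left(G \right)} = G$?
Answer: $- \frac{18850}{3} \approx -6283.3$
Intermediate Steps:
$s{\left(N,Z \right)} = 4 N$
$t{\left(u \right)} = \frac{-4 + u}{2 u}$
$f{\left(K \right)} = -9 + 4 K$ ($f{\left(K \right)} = -8 + \left(\left(2 + 4 K\right) - 3\right) = -8 + \left(-1 + 4 K\right) = -9 + 4 K$)
$\left(-29\right) \left(-26\right) f{\left(t{\left(6 \right)} \right)} = \left(-29\right) \left(-26\right) \left(-9 + 4 \frac{-4 + 6}{2 \cdot 6}\right) = 754 \left(-9 + 4 \cdot \frac{1}{2} \cdot \frac{1}{6} \cdot 2\right) = 754 \left(-9 + 4 \cdot \frac{1}{6}\right) = 754 \left(-9 + \frac{2}{3}\right) = 754 \left(- \frac{25}{3}\right) = - \frac{18850}{3}$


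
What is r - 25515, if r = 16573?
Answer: -8942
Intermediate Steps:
r - 25515 = 16573 - 25515 = -8942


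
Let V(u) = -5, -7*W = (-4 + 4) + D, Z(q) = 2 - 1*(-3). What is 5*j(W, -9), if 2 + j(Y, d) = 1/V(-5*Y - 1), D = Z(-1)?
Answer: -11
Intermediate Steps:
Z(q) = 5 (Z(q) = 2 + 3 = 5)
D = 5
W = -5/7 (W = -((-4 + 4) + 5)/7 = -(0 + 5)/7 = -⅐*5 = -5/7 ≈ -0.71429)
j(Y, d) = -11/5 (j(Y, d) = -2 + 1/(-5) = -2 - ⅕ = -11/5)
5*j(W, -9) = 5*(-11/5) = -11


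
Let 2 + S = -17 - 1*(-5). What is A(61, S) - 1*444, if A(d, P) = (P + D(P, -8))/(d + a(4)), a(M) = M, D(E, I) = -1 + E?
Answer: -28889/65 ≈ -444.45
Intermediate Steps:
S = -14 (S = -2 + (-17 - 1*(-5)) = -2 + (-17 + 5) = -2 - 12 = -14)
A(d, P) = (-1 + 2*P)/(4 + d) (A(d, P) = (P + (-1 + P))/(d + 4) = (-1 + 2*P)/(4 + d))
A(61, S) - 1*444 = (-1 + 2*(-14))/(4 + 61) - 1*444 = (-1 - 28)/65 - 444 = (1/65)*(-29) - 444 = -29/65 - 444 = -28889/65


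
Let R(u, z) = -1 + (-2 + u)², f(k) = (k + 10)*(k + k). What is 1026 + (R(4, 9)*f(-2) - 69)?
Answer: 861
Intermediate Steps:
f(k) = 2*k*(10 + k) (f(k) = (10 + k)*(2*k) = 2*k*(10 + k))
1026 + (R(4, 9)*f(-2) - 69) = 1026 + ((-1 + (-2 + 4)²)*(2*(-2)*(10 - 2)) - 69) = 1026 + ((-1 + 2²)*(2*(-2)*8) - 69) = 1026 + ((-1 + 4)*(-32) - 69) = 1026 + (3*(-32) - 69) = 1026 + (-96 - 69) = 1026 - 165 = 861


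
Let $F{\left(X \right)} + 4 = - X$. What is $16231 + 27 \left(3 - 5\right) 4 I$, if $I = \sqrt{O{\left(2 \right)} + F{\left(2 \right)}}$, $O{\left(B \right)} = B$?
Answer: $16231 - 432 i \approx 16231.0 - 432.0 i$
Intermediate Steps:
$F{\left(X \right)} = -4 - X$
$I = 2 i$ ($I = \sqrt{2 - 6} = \sqrt{-4} = 2 i \approx 2.0 i$)
$16231 + 27 \left(3 - 5\right) 4 I = 16231 + 27 \left(3 - 5\right) 4 \cdot 2 i = 16231 + 27 \left(\left(-2\right) 4\right) 2 i = 16231 + 27 \left(-8\right) 2 i = 16231 - 216 \cdot 2 i = 16231 - 432 i$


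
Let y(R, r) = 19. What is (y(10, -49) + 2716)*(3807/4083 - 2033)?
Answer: -7564036340/1361 ≈ -5.5577e+6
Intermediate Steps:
(y(10, -49) + 2716)*(3807/4083 - 2033) = (19 + 2716)*(3807/4083 - 2033) = 2735*(3807*(1/4083) - 2033) = 2735*(1269/1361 - 2033) = 2735*(-2765644/1361) = -7564036340/1361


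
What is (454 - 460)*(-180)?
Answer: 1080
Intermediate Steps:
(454 - 460)*(-180) = -6*(-180) = 1080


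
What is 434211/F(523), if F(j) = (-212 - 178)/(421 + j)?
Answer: -68315864/65 ≈ -1.0510e+6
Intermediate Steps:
F(j) = -390/(421 + j)
434211/F(523) = 434211/((-390/(421 + 523))) = 434211/((-390/944)) = 434211/((-390*1/944)) = 434211/(-195/472) = 434211*(-472/195) = -68315864/65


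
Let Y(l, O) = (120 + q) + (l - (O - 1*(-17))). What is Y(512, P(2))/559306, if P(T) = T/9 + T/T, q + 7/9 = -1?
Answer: 306/279653 ≈ 0.0010942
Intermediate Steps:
q = -16/9 (q = -7/9 - 1 = -16/9 ≈ -1.7778)
P(T) = 1 + T/9 (P(T) = T*(⅑) + 1 = T/9 + 1 = 1 + T/9)
Y(l, O) = 911/9 + l - O (Y(l, O) = (120 - 16/9) + (l - (O - 1*(-17))) = 1064/9 + (l - (O + 17)) = 1064/9 + (l - (17 + O)) = 1064/9 + (l + (-17 - O)) = 1064/9 + (-17 + l - O) = 911/9 + l - O)
Y(512, P(2))/559306 = (911/9 + 512 - (1 + (⅑)*2))/559306 = (911/9 + 512 - (1 + 2/9))*(1/559306) = (911/9 + 512 - 1*11/9)*(1/559306) = (911/9 + 512 - 11/9)*(1/559306) = 612*(1/559306) = 306/279653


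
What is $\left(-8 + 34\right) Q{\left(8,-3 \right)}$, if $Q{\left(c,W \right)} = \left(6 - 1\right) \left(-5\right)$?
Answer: $-650$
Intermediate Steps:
$Q{\left(c,W \right)} = -25$ ($Q{\left(c,W \right)} = 5 \left(-5\right) = -25$)
$\left(-8 + 34\right) Q{\left(8,-3 \right)} = \left(-8 + 34\right) \left(-25\right) = 26 \left(-25\right) = -650$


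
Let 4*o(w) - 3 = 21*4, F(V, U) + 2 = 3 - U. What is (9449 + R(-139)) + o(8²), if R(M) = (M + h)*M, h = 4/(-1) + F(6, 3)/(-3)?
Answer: 351061/12 ≈ 29255.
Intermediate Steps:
F(V, U) = 1 - U (F(V, U) = -2 + (3 - U) = 1 - U)
h = -10/3 (h = 4/(-1) + (1 - 1*3)/(-3) = 4*(-1) + (1 - 3)*(-⅓) = -4 - 2*(-⅓) = -4 + ⅔ = -10/3 ≈ -3.3333)
R(M) = M*(-10/3 + M) (R(M) = (M - 10/3)*M = (-10/3 + M)*M = M*(-10/3 + M))
o(w) = 87/4 (o(w) = ¾ + (21*4)/4 = ¾ + (¼)*84 = ¾ + 21 = 87/4)
(9449 + R(-139)) + o(8²) = (9449 + (⅓)*(-139)*(-10 + 3*(-139))) + 87/4 = (9449 + (⅓)*(-139)*(-10 - 417)) + 87/4 = (9449 + (⅓)*(-139)*(-427)) + 87/4 = (9449 + 59353/3) + 87/4 = 87700/3 + 87/4 = 351061/12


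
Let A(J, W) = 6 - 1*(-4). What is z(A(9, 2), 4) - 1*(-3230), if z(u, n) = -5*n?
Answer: 3210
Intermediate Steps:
A(J, W) = 10 (A(J, W) = 6 + 4 = 10)
z(A(9, 2), 4) - 1*(-3230) = -5*4 - 1*(-3230) = -20 + 3230 = 3210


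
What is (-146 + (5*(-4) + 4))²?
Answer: 26244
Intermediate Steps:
(-146 + (5*(-4) + 4))² = (-146 + (-20 + 4))² = (-146 - 16)² = (-162)² = 26244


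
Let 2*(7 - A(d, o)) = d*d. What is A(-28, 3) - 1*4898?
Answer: -5283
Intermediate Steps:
A(d, o) = 7 - d²/2 (A(d, o) = 7 - d*d/2 = 7 - d²/2)
A(-28, 3) - 1*4898 = (7 - ½*(-28)²) - 1*4898 = (7 - ½*784) - 4898 = (7 - 392) - 4898 = -385 - 4898 = -5283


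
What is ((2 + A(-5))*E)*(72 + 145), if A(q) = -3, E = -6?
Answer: 1302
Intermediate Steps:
((2 + A(-5))*E)*(72 + 145) = ((2 - 3)*(-6))*(72 + 145) = -1*(-6)*217 = 6*217 = 1302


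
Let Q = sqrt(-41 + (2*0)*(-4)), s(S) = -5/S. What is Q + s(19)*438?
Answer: -2190/19 + I*sqrt(41) ≈ -115.26 + 6.4031*I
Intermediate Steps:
Q = I*sqrt(41) (Q = sqrt(-41 + 0*(-4)) = sqrt(-41 + 0) = sqrt(-41) = I*sqrt(41) ≈ 6.4031*I)
Q + s(19)*438 = I*sqrt(41) - 5/19*438 = I*sqrt(41) - 2190/19 = -2190/19 + I*sqrt(41)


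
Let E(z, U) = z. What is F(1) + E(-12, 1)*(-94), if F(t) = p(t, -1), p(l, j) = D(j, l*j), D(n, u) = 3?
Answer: 1131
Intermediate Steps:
p(l, j) = 3
F(t) = 3
F(1) + E(-12, 1)*(-94) = 3 - 12*(-94) = 3 + 1128 = 1131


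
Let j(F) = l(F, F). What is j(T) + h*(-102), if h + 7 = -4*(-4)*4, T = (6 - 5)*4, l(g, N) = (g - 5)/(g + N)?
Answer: -46513/8 ≈ -5814.1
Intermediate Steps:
l(g, N) = (-5 + g)/(N + g)
T = 4 (T = 1*4 = 4)
j(F) = (-5 + F)/(2*F) (j(F) = (-5 + F)/(F + F) = (-5 + F)/((2*F)) = (1/(2*F))*(-5 + F) = (-5 + F)/(2*F))
h = 57 (h = -7 - 4*(-4)*4 = -7 + 16*4 = -7 + 64 = 57)
j(T) + h*(-102) = (½)*(-5 + 4)/4 + 57*(-102) = (½)*(¼)*(-1) - 5814 = -⅛ - 5814 = -46513/8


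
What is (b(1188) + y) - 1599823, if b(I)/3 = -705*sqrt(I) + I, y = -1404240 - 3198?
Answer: -3003697 - 12690*sqrt(33) ≈ -3.0766e+6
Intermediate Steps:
y = -1407438 (y = -1404240 - 1*3198 = -1404240 - 3198 = -1407438)
b(I) = -2115*sqrt(I) + 3*I (b(I) = 3*(-705*sqrt(I) + I) = 3*(I - 705*sqrt(I)) = -2115*sqrt(I) + 3*I)
(b(1188) + y) - 1599823 = ((-12690*sqrt(33) + 3*1188) - 1407438) - 1599823 = ((-12690*sqrt(33) + 3564) - 1407438) - 1599823 = ((3564 - 12690*sqrt(33)) - 1407438) - 1599823 = (-1403874 - 12690*sqrt(33)) - 1599823 = -3003697 - 12690*sqrt(33)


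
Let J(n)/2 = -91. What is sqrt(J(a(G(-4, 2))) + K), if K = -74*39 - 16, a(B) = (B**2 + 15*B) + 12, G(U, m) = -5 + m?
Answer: 2*I*sqrt(771) ≈ 55.534*I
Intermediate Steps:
a(B) = 12 + B**2 + 15*B
J(n) = -182 (J(n) = 2*(-91) = -182)
K = -2902 (K = -2886 - 16 = -2902)
sqrt(J(a(G(-4, 2))) + K) = sqrt(-182 - 2902) = sqrt(-3084) = 2*I*sqrt(771)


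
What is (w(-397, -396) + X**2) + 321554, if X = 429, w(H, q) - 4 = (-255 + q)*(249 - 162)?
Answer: 448962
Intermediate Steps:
w(H, q) = -22181 + 87*q (w(H, q) = 4 + (-255 + q)*(249 - 162) = 4 + (-255 + q)*87 = 4 + (-22185 + 87*q) = -22181 + 87*q)
(w(-397, -396) + X**2) + 321554 = ((-22181 + 87*(-396)) + 429**2) + 321554 = ((-22181 - 34452) + 184041) + 321554 = (-56633 + 184041) + 321554 = 127408 + 321554 = 448962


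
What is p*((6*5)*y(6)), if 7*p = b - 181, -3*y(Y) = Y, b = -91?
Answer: 16320/7 ≈ 2331.4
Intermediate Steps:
y(Y) = -Y/3
p = -272/7 (p = (-91 - 181)/7 = (⅐)*(-272) = -272/7 ≈ -38.857)
p*((6*5)*y(6)) = -272*6*5*(-⅓*6)/7 = -8160*(-2)/7 = -272/7*(-60) = 16320/7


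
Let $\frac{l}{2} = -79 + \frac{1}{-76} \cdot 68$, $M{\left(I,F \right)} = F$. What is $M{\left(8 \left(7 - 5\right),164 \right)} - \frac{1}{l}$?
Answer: $\frac{497923}{3036} \approx 164.01$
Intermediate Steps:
$l = - \frac{3036}{19}$ ($l = 2 \left(-79 + \frac{1}{-76} \cdot 68\right) = 2 \left(-79 - \frac{17}{19}\right) = 2 \left(- \frac{1518}{19}\right) = - \frac{3036}{19} \approx -159.79$)
$M{\left(8 \left(7 - 5\right),164 \right)} - \frac{1}{l} = 164 - \frac{1}{- \frac{3036}{19}} = 164 - - \frac{19}{3036} = 164 + \frac{19}{3036} = \frac{497923}{3036}$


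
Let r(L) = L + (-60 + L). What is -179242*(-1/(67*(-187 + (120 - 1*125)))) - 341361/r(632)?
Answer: -575884409/1936032 ≈ -297.46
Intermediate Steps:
r(L) = -60 + 2*L
-179242*(-1/(67*(-187 + (120 - 1*125)))) - 341361/r(632) = -179242*(-1/(67*(-187 + (120 - 1*125)))) - 341361/(-60 + 2*632) = -179242*(-1/(67*(-187 + (120 - 125)))) - 341361/(-60 + 1264) = -179242*(-1/(67*(-187 - 5))) - 341361/1204 = -179242/((-67*(-192))) - 341361*1/1204 = -179242/12864 - 341361/1204 = -179242*1/12864 - 341361/1204 = -89621/6432 - 341361/1204 = -575884409/1936032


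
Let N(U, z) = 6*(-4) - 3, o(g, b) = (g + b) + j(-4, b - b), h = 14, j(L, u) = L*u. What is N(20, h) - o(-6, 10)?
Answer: -31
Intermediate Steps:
o(g, b) = b + g (o(g, b) = (g + b) - 4*(b - b) = (b + g) - 4*0 = (b + g) + 0 = b + g)
N(U, z) = -27 (N(U, z) = -24 - 3 = -27)
N(20, h) - o(-6, 10) = -27 - (10 - 6) = -27 - 1*4 = -27 - 4 = -31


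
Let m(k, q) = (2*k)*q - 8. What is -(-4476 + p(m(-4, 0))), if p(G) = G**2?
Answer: 4412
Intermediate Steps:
m(k, q) = -8 + 2*k*q (m(k, q) = 2*k*q - 8 = -8 + 2*k*q)
-(-4476 + p(m(-4, 0))) = -(-4476 + (-8 + 2*(-4)*0)**2) = -(-4476 + (-8 + 0)**2) = -(-4476 + (-8)**2) = -(-4476 + 64) = -1*(-4412) = 4412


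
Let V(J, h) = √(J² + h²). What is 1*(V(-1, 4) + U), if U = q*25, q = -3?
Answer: -75 + √17 ≈ -70.877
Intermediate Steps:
U = -75 (U = -3*25 = -75)
1*(V(-1, 4) + U) = 1*(√((-1)² + 4²) - 75) = 1*(√(1 + 16) - 75) = 1*(√17 - 75) = 1*(-75 + √17) = -75 + √17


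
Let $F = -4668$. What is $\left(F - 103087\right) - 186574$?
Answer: $-294329$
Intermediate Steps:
$\left(F - 103087\right) - 186574 = \left(-4668 - 103087\right) - 186574 = -107755 - 186574 = -294329$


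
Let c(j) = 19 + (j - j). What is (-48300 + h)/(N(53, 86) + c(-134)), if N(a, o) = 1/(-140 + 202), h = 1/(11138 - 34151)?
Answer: -68914729862/27132327 ≈ -2539.9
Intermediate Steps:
h = -1/23013 (h = 1/(-23013) = -1/23013 ≈ -4.3454e-5)
c(j) = 19 (c(j) = 19 + 0 = 19)
N(a, o) = 1/62
(-48300 + h)/(N(53, 86) + c(-134)) = (-48300 - 1/23013)/(1/62 + 19) = -1111527901/(23013*1179/62) = -1111527901/23013*62/1179 = -68914729862/27132327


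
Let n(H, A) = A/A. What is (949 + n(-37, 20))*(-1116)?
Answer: -1060200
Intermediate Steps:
n(H, A) = 1
(949 + n(-37, 20))*(-1116) = (949 + 1)*(-1116) = 950*(-1116) = -1060200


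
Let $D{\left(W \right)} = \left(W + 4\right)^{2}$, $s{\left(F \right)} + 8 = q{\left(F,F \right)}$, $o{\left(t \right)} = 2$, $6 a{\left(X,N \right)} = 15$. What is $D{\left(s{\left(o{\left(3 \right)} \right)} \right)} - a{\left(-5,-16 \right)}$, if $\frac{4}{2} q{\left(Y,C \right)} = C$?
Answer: $\frac{13}{2} \approx 6.5$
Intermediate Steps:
$a{\left(X,N \right)} = \frac{5}{2}$ ($a{\left(X,N \right)} = \frac{1}{6} \cdot 15 = \frac{5}{2}$)
$q{\left(Y,C \right)} = \frac{C}{2}$
$s{\left(F \right)} = -8 + \frac{F}{2}$
$D{\left(W \right)} = \left(4 + W\right)^{2}$
$D{\left(s{\left(o{\left(3 \right)} \right)} \right)} - a{\left(-5,-16 \right)} = \left(4 + \left(-8 + \frac{1}{2} \cdot 2\right)\right)^{2} - \frac{5}{2} = \left(4 + \left(-8 + 1\right)\right)^{2} - \frac{5}{2} = \left(4 - 7\right)^{2} - \frac{5}{2} = \left(-3\right)^{2} - \frac{5}{2} = 9 - \frac{5}{2} = \frac{13}{2}$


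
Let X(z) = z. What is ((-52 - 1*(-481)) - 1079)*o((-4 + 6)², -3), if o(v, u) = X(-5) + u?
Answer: 5200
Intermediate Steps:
o(v, u) = -5 + u
((-52 - 1*(-481)) - 1079)*o((-4 + 6)², -3) = ((-52 - 1*(-481)) - 1079)*(-5 - 3) = ((-52 + 481) - 1079)*(-8) = (429 - 1079)*(-8) = -650*(-8) = 5200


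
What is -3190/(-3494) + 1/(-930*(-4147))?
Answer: 6151454197/6737672370 ≈ 0.91299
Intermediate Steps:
-3190/(-3494) + 1/(-930*(-4147)) = -3190*(-1/3494) - 1/930*(-1/4147) = 1595/1747 + 1/3856710 = 6151454197/6737672370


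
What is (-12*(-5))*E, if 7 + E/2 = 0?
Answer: -840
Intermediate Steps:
E = -14 (E = -14 + 2*0 = -14 + 0 = -14)
(-12*(-5))*E = -12*(-5)*(-14) = 60*(-14) = -840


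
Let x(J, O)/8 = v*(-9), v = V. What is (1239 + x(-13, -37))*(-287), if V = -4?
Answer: -438249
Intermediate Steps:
v = -4
x(J, O) = 288 (x(J, O) = 8*(-4*(-9)) = 8*36 = 288)
(1239 + x(-13, -37))*(-287) = (1239 + 288)*(-287) = 1527*(-287) = -438249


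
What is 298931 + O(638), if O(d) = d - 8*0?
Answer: 299569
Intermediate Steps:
O(d) = d (O(d) = d + 0 = d)
298931 + O(638) = 298931 + 638 = 299569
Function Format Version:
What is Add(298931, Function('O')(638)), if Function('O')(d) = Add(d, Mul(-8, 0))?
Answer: 299569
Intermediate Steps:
Function('O')(d) = d (Function('O')(d) = Add(d, 0) = d)
Add(298931, Function('O')(638)) = Add(298931, 638) = 299569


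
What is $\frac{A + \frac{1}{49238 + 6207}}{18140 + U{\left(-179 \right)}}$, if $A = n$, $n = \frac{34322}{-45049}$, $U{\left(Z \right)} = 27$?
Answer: $- \frac{1902938241}{45376475371435} \approx -4.1937 \cdot 10^{-5}$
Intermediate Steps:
$n = - \frac{34322}{45049}$ ($n = 34322 \left(- \frac{1}{45049}\right) = - \frac{34322}{45049} \approx -0.76188$)
$A = - \frac{34322}{45049} \approx -0.76188$
$\frac{A + \frac{1}{49238 + 6207}}{18140 + U{\left(-179 \right)}} = \frac{- \frac{34322}{45049} + \frac{1}{49238 + 6207}}{18140 + 27} = \frac{- \frac{34322}{45049} + \frac{1}{55445}}{18167} = \left(- \frac{34322}{45049} + \frac{1}{55445}\right) \frac{1}{18167} = \left(- \frac{1902938241}{2497741805}\right) \frac{1}{18167} = - \frac{1902938241}{45376475371435}$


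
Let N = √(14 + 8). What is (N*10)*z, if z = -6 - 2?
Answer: -80*√22 ≈ -375.23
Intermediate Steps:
N = √22 ≈ 4.6904
z = -8
(N*10)*z = (√22*10)*(-8) = (10*√22)*(-8) = -80*√22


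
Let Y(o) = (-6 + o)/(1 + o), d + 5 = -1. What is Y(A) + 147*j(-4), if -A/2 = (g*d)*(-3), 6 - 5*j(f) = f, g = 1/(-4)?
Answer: 2943/10 ≈ 294.30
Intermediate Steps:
d = -6 (d = -5 - 1 = -6)
g = -¼ ≈ -0.25000
j(f) = 6/5 - f/5
A = 9 (A = -2*(-¼*(-6))*(-3) = -3*(-3) = -2*(-9/2) = 9)
Y(o) = (-6 + o)/(1 + o)
Y(A) + 147*j(-4) = (-6 + 9)/(1 + 9) + 147*(6/5 - ⅕*(-4)) = 3/10 + 147*(6/5 + ⅘) = (⅒)*3 + 147*2 = 3/10 + 294 = 2943/10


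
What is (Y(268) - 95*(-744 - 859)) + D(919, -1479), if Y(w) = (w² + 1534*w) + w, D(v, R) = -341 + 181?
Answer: 635329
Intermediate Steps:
D(v, R) = -160
Y(w) = w² + 1535*w
(Y(268) - 95*(-744 - 859)) + D(919, -1479) = (268*(1535 + 268) - 95*(-744 - 859)) - 160 = (268*1803 - 95*(-1603)) - 160 = (483204 + 152285) - 160 = 635489 - 160 = 635329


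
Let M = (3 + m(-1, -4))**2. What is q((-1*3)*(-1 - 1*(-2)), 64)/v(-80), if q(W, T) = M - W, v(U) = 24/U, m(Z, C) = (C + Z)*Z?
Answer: -670/3 ≈ -223.33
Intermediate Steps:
m(Z, C) = Z*(C + Z)
M = 64 (M = (3 - (-4 - 1))**2 = (3 - 1*(-5))**2 = (3 + 5)**2 = 8**2 = 64)
q(W, T) = 64 - W
q((-1*3)*(-1 - 1*(-2)), 64)/v(-80) = (64 - (-1*3)*(-1 - 1*(-2)))/((24/(-80))) = (64 - (-3)*(-1 + 2))/((24*(-1/80))) = (64 - (-3))/(-3/10) = (64 - 1*(-3))*(-10/3) = (64 + 3)*(-10/3) = 67*(-10/3) = -670/3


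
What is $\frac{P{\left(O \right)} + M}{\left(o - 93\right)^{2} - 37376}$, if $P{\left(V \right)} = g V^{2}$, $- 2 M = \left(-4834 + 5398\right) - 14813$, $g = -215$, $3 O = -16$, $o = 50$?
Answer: $- \frac{18161}{639486} \approx -0.028399$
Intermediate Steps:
$O = - \frac{16}{3}$ ($O = \frac{1}{3} \left(-16\right) = - \frac{16}{3} \approx -5.3333$)
$M = \frac{14249}{2}$ ($M = - \frac{\left(-4834 + 5398\right) - 14813}{2} = - \frac{564 - 14813}{2} = \left(- \frac{1}{2}\right) \left(-14249\right) = \frac{14249}{2} \approx 7124.5$)
$P{\left(V \right)} = - 215 V^{2}$
$\frac{P{\left(O \right)} + M}{\left(o - 93\right)^{2} - 37376} = \frac{- 215 \left(- \frac{16}{3}\right)^{2} + \frac{14249}{2}}{\left(50 - 93\right)^{2} - 37376} = \frac{\left(-215\right) \frac{256}{9} + \frac{14249}{2}}{\left(-43\right)^{2} - 37376} = \frac{- \frac{55040}{9} + \frac{14249}{2}}{1849 - 37376} = \frac{18161}{18 \left(-35527\right)} = \frac{18161}{18} \left(- \frac{1}{35527}\right) = - \frac{18161}{639486}$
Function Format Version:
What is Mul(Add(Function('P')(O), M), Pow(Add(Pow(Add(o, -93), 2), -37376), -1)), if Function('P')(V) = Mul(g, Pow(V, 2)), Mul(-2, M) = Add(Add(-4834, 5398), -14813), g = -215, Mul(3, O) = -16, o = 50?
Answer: Rational(-18161, 639486) ≈ -0.028399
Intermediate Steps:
O = Rational(-16, 3) (O = Mul(Rational(1, 3), -16) = Rational(-16, 3) ≈ -5.3333)
M = Rational(14249, 2) (M = Mul(Rational(-1, 2), Add(Add(-4834, 5398), -14813)) = Mul(Rational(-1, 2), Add(564, -14813)) = Mul(Rational(-1, 2), -14249) = Rational(14249, 2) ≈ 7124.5)
Function('P')(V) = Mul(-215, Pow(V, 2))
Mul(Add(Function('P')(O), M), Pow(Add(Pow(Add(o, -93), 2), -37376), -1)) = Mul(Add(Mul(-215, Pow(Rational(-16, 3), 2)), Rational(14249, 2)), Pow(Add(Pow(Add(50, -93), 2), -37376), -1)) = Mul(Add(Mul(-215, Rational(256, 9)), Rational(14249, 2)), Pow(Add(Pow(-43, 2), -37376), -1)) = Mul(Add(Rational(-55040, 9), Rational(14249, 2)), Pow(Add(1849, -37376), -1)) = Mul(Rational(18161, 18), Pow(-35527, -1)) = Mul(Rational(18161, 18), Rational(-1, 35527)) = Rational(-18161, 639486)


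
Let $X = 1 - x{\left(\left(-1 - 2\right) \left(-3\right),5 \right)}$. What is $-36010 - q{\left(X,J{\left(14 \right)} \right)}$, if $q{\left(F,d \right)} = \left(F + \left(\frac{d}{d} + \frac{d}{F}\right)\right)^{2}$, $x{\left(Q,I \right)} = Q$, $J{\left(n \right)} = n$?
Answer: $- \frac{577385}{16} \approx -36087.0$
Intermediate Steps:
$X = -8$ ($X = 1 - \left(-1 - 2\right) \left(-3\right) = 1 - \left(-3\right) \left(-3\right) = 1 - 9 = -8$)
$q{\left(F,d \right)} = \left(1 + F + \frac{d}{F}\right)^{2}$ ($q{\left(F,d \right)} = \left(F + \left(1 + \frac{d}{F}\right)\right)^{2} = \left(1 + F + \frac{d}{F}\right)^{2}$)
$-36010 - q{\left(X,J{\left(14 \right)} \right)} = -36010 - \frac{\left(-8 + 14 + \left(-8\right)^{2}\right)^{2}}{64} = -36010 - \frac{\left(-8 + 14 + 64\right)^{2}}{64} = -36010 - \frac{70^{2}}{64} = -36010 - \frac{1}{64} \cdot 4900 = -36010 - \frac{1225}{16} = - \frac{577385}{16}$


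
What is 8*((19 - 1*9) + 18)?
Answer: 224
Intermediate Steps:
8*((19 - 1*9) + 18) = 8*((19 - 9) + 18) = 8*(10 + 18) = 8*28 = 224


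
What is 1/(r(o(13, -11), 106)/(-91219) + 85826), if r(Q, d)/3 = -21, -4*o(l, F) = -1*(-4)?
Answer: 91219/7828961957 ≈ 1.1651e-5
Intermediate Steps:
o(l, F) = -1 (o(l, F) = -(-1)*(-4)/4 = -1/4*4 = -1)
r(Q, d) = -63 (r(Q, d) = 3*(-21) = -63)
1/(r(o(13, -11), 106)/(-91219) + 85826) = 1/(-63/(-91219) + 85826) = 1/(-63*(-1/91219) + 85826) = 1/(63/91219 + 85826) = 1/(7828961957/91219) = 91219/7828961957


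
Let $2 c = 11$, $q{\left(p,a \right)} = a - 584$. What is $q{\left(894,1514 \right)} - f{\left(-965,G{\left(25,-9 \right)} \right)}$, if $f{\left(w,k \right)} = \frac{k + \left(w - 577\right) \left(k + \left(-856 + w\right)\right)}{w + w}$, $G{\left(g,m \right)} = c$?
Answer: $\frac{9188813}{3860} \approx 2380.5$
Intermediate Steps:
$q{\left(p,a \right)} = -584 + a$ ($q{\left(p,a \right)} = a - 584 = -584 + a$)
$c = \frac{11}{2}$ ($c = \frac{1}{2} \cdot 11 = \frac{11}{2} \approx 5.5$)
$G{\left(g,m \right)} = \frac{11}{2}$
$f{\left(w,k \right)} = \frac{k + \left(-577 + w\right) \left(-856 + k + w\right)}{2 w}$
$q{\left(894,1514 \right)} - f{\left(-965,G{\left(25,-9 \right)} \right)} = \left(-584 + 1514\right) - \frac{493912 - 3168 - 965 \left(-1433 + \frac{11}{2} - 965\right)}{2 \left(-965\right)} = 930 - \frac{1}{2} \left(- \frac{1}{965}\right) \left(493912 - 3168 - - \frac{4617525}{2}\right) = 930 - \frac{1}{2} \left(- \frac{1}{965}\right) \left(493912 - 3168 + \frac{4617525}{2}\right) = 930 - \frac{1}{2} \left(- \frac{1}{965}\right) \frac{5599013}{2} = 930 - - \frac{5599013}{3860} = 930 + \frac{5599013}{3860} = \frac{9188813}{3860}$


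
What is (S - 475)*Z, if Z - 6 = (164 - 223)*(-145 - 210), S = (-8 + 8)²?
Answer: -9951725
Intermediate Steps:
S = 0 (S = 0² = 0)
Z = 20951 (Z = 6 + (164 - 223)*(-145 - 210) = 6 - 59*(-355) = 6 + 20945 = 20951)
(S - 475)*Z = (0 - 475)*20951 = -475*20951 = -9951725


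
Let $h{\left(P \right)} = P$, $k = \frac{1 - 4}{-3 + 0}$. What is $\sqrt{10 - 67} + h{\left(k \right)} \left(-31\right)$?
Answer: $-31 + i \sqrt{57} \approx -31.0 + 7.5498 i$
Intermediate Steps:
$k = 1$ ($k = - \frac{3}{-3} = \left(-3\right) \left(- \frac{1}{3}\right) = 1$)
$\sqrt{10 - 67} + h{\left(k \right)} \left(-31\right) = \sqrt{10 - 67} + 1 \left(-31\right) = \sqrt{-57} - 31 = i \sqrt{57} - 31 = -31 + i \sqrt{57}$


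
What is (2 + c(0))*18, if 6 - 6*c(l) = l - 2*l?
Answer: 54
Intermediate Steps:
c(l) = 1 + l/6 (c(l) = 1 - (l - 2*l)/6 = 1 - (-1)*l/6 = 1 + l/6)
(2 + c(0))*18 = (2 + (1 + (1/6)*0))*18 = (2 + (1 + 0))*18 = (2 + 1)*18 = 3*18 = 54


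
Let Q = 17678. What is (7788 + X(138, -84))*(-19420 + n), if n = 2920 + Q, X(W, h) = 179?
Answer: 9385126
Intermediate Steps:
n = 20598 (n = 2920 + 17678 = 20598)
(7788 + X(138, -84))*(-19420 + n) = (7788 + 179)*(-19420 + 20598) = 7967*1178 = 9385126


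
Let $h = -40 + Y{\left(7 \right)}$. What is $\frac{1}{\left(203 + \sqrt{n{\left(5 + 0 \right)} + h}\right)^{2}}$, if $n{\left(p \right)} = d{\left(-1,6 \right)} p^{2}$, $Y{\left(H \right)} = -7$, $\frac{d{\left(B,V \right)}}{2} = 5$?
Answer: $\frac{1}{\left(203 + \sqrt{203}\right)^{2}} \approx 2.1188 \cdot 10^{-5}$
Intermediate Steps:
$d{\left(B,V \right)} = 10$ ($d{\left(B,V \right)} = 2 \cdot 5 = 10$)
$n{\left(p \right)} = 10 p^{2}$
$h = -47$ ($h = -40 - 7 = -47$)
$\frac{1}{\left(203 + \sqrt{n{\left(5 + 0 \right)} + h}\right)^{2}} = \frac{1}{\left(203 + \sqrt{10 \left(5 + 0\right)^{2} - 47}\right)^{2}} = \frac{1}{\left(203 + \sqrt{10 \cdot 5^{2} - 47}\right)^{2}} = \frac{1}{\left(203 + \sqrt{10 \cdot 25 - 47}\right)^{2}} = \frac{1}{\left(203 + \sqrt{250 - 47}\right)^{2}} = \frac{1}{\left(203 + \sqrt{203}\right)^{2}}$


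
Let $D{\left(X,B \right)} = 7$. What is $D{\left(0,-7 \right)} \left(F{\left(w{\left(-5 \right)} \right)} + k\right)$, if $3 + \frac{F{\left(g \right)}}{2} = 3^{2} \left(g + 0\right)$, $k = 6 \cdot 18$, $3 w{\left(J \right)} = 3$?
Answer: $840$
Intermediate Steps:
$w{\left(J \right)} = 1$ ($w{\left(J \right)} = \frac{1}{3} \cdot 3 = 1$)
$k = 108$
$F{\left(g \right)} = -6 + 18 g$ ($F{\left(g \right)} = -6 + 2 \cdot 3^{2} \left(g + 0\right) = -6 + 2 \cdot 9 g = -6 + 18 g$)
$D{\left(0,-7 \right)} \left(F{\left(w{\left(-5 \right)} \right)} + k\right) = 7 \left(\left(-6 + 18 \cdot 1\right) + 108\right) = 7 \left(\left(-6 + 18\right) + 108\right) = 7 \left(12 + 108\right) = 7 \cdot 120 = 840$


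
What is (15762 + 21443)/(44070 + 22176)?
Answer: 37205/66246 ≈ 0.56162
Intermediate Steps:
(15762 + 21443)/(44070 + 22176) = 37205/66246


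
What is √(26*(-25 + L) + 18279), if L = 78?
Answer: √19657 ≈ 140.20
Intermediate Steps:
√(26*(-25 + L) + 18279) = √(26*(-25 + 78) + 18279) = √(26*53 + 18279) = √(1378 + 18279) = √19657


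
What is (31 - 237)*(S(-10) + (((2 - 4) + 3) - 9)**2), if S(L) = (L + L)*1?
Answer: -9064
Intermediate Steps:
S(L) = 2*L (S(L) = (2*L)*1 = 2*L)
(31 - 237)*(S(-10) + (((2 - 4) + 3) - 9)**2) = (31 - 237)*(2*(-10) + (((2 - 4) + 3) - 9)**2) = -206*(-20 + ((-2 + 3) - 9)**2) = -206*(-20 + (1 - 9)**2) = -206*(-20 + (-8)**2) = -206*(-20 + 64) = -206*44 = -9064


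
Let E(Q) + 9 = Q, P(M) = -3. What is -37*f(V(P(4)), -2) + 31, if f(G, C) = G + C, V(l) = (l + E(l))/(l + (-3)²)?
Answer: 395/2 ≈ 197.50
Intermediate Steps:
E(Q) = -9 + Q
V(l) = (-9 + 2*l)/(9 + l) (V(l) = (l + (-9 + l))/(l + (-3)²) = (-9 + 2*l)/(l + 9) = (-9 + 2*l)/(9 + l))
f(G, C) = C + G
-37*f(V(P(4)), -2) + 31 = -37*(-2 + (-9 + 2*(-3))/(9 - 3)) + 31 = -37*(-2 + (-9 - 6)/6) + 31 = -37*(-2 + (⅙)*(-15)) + 31 = -37*(-2 - 5/2) + 31 = -37*(-9/2) + 31 = 333/2 + 31 = 395/2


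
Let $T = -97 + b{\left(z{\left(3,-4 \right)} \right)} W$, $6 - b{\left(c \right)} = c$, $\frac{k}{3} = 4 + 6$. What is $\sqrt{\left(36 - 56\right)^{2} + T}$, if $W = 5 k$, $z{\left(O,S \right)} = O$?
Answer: $\sqrt{753} \approx 27.441$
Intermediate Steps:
$k = 30$ ($k = 3 \left(4 + 6\right) = 3 \cdot 10 = 30$)
$b{\left(c \right)} = 6 - c$
$W = 150$ ($W = 5 \cdot 30 = 150$)
$T = 353$ ($T = -97 + \left(6 - 3\right) 150 = -97 + 3 \cdot 150 = -97 + 450 = 353$)
$\sqrt{\left(36 - 56\right)^{2} + T} = \sqrt{\left(36 - 56\right)^{2} + 353} = \sqrt{\left(-20\right)^{2} + 353} = \sqrt{400 + 353} = \sqrt{753}$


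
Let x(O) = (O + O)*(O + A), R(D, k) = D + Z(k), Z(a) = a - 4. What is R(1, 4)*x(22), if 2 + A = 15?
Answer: 1540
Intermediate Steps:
Z(a) = -4 + a
A = 13 (A = -2 + 15 = 13)
R(D, k) = -4 + D + k (R(D, k) = D + (-4 + k) = -4 + D + k)
x(O) = 2*O*(13 + O) (x(O) = (O + O)*(O + 13) = (2*O)*(13 + O) = 2*O*(13 + O))
R(1, 4)*x(22) = (-4 + 1 + 4)*(2*22*(13 + 22)) = 1*(2*22*35) = 1*1540 = 1540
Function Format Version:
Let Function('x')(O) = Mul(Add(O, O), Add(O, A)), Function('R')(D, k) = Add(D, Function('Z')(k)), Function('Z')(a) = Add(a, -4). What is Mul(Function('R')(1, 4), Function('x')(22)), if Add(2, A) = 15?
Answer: 1540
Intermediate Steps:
Function('Z')(a) = Add(-4, a)
A = 13 (A = Add(-2, 15) = 13)
Function('R')(D, k) = Add(-4, D, k) (Function('R')(D, k) = Add(D, Add(-4, k)) = Add(-4, D, k))
Function('x')(O) = Mul(2, O, Add(13, O)) (Function('x')(O) = Mul(Add(O, O), Add(O, 13)) = Mul(Mul(2, O), Add(13, O)) = Mul(2, O, Add(13, O)))
Mul(Function('R')(1, 4), Function('x')(22)) = Mul(Add(-4, 1, 4), Mul(2, 22, Add(13, 22))) = Mul(1, Mul(2, 22, 35)) = Mul(1, 1540) = 1540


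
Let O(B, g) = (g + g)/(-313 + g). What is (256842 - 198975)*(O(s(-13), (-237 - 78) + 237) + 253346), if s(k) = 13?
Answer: 5732214863214/391 ≈ 1.4660e+10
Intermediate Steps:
O(B, g) = 2*g/(-313 + g) (O(B, g) = (2*g)/(-313 + g) = 2*g/(-313 + g))
(256842 - 198975)*(O(s(-13), (-237 - 78) + 237) + 253346) = (256842 - 198975)*(2*((-237 - 78) + 237)/(-313 + ((-237 - 78) + 237)) + 253346) = 57867*(2*(-315 + 237)/(-313 + (-315 + 237)) + 253346) = 57867*(2*(-78)/(-313 - 78) + 253346) = 57867*(2*(-78)/(-391) + 253346) = 57867*(2*(-78)*(-1/391) + 253346) = 57867*(156/391 + 253346) = 57867*(99058442/391) = 5732214863214/391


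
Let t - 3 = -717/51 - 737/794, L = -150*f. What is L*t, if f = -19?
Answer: -230566425/6749 ≈ -34163.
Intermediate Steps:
L = 2850 (L = -150*(-19) = 2850)
t = -161801/13498 (t = 3 + (-717/51 - 737/794) = 3 + (-717*1/51 - 737*1/794) = 3 + (-239/17 - 737/794) = 3 - 202295/13498 = -161801/13498 ≈ -11.987)
L*t = 2850*(-161801/13498) = -230566425/6749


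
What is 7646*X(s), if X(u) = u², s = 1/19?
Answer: 7646/361 ≈ 21.180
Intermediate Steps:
s = 1/19 ≈ 0.052632
7646*X(s) = 7646*(1/19)² = 7646*(1/361) = 7646/361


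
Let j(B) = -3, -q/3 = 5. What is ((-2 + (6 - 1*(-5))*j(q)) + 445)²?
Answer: 168100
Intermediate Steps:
q = -15 (q = -3*5 = -15)
((-2 + (6 - 1*(-5))*j(q)) + 445)² = ((-2 + (6 - 1*(-5))*(-3)) + 445)² = ((-2 + (6 + 5)*(-3)) + 445)² = ((-2 + 11*(-3)) + 445)² = ((-2 - 33) + 445)² = (-35 + 445)² = 410² = 168100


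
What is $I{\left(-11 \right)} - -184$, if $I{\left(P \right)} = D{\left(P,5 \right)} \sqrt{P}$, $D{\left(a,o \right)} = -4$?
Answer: $184 - 4 i \sqrt{11} \approx 184.0 - 13.266 i$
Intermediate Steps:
$I{\left(P \right)} = - 4 \sqrt{P}$
$I{\left(-11 \right)} - -184 = - 4 \sqrt{-11} - -184 = - 4 i \sqrt{11} + 184 = 184 - 4 i \sqrt{11}$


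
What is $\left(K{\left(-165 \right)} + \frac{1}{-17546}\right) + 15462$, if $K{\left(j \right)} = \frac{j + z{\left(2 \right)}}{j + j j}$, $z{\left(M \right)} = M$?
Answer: $\frac{3670636846031}{237397380} \approx 15462.0$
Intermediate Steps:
$K{\left(j \right)} = \frac{2 + j}{j + j^{2}}$ ($K{\left(j \right)} = \frac{j + 2}{j + j j} = \frac{2 + j}{j + j^{2}}$)
$\left(K{\left(-165 \right)} + \frac{1}{-17546}\right) + 15462 = \left(\frac{2 - 165}{\left(-165\right) \left(1 - 165\right)} + \frac{1}{-17546}\right) + 15462 = \left(\left(- \frac{1}{165}\right) \frac{1}{-164} \left(-163\right) - \frac{1}{17546}\right) + 15462 = \left(\left(- \frac{1}{165}\right) \left(- \frac{1}{164}\right) \left(-163\right) - \frac{1}{17546}\right) + 15462 = \left(- \frac{163}{27060} - \frac{1}{17546}\right) + 15462 = - \frac{1443529}{237397380} + 15462 = \frac{3670636846031}{237397380}$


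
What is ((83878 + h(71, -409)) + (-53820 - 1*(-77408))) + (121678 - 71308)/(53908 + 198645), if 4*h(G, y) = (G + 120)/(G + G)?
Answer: 15416085724247/143450104 ≈ 1.0747e+5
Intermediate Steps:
h(G, y) = (120 + G)/(8*G) (h(G, y) = ((G + 120)/(G + G))/4 = ((120 + G)/((2*G)))/4 = ((120 + G)*(1/(2*G)))/4 = ((120 + G)/(2*G))/4 = (120 + G)/(8*G))
((83878 + h(71, -409)) + (-53820 - 1*(-77408))) + (121678 - 71308)/(53908 + 198645) = ((83878 + (1/8)*(120 + 71)/71) + (-53820 - 1*(-77408))) + (121678 - 71308)/(53908 + 198645) = ((83878 + (1/8)*(1/71)*191) + (-53820 + 77408)) + 50370/252553 = ((83878 + 191/568) + 23588) + 50370*(1/252553) = (47642895/568 + 23588) + 50370/252553 = 61040879/568 + 50370/252553 = 15416085724247/143450104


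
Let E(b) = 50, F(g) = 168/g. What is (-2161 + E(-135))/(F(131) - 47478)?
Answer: 276541/6219450 ≈ 0.044464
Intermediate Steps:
(-2161 + E(-135))/(F(131) - 47478) = (-2161 + 50)/(168/131 - 47478) = -2111/(168*(1/131) - 47478) = -2111/(168/131 - 47478) = -2111/(-6219450/131) = -2111*(-131/6219450) = 276541/6219450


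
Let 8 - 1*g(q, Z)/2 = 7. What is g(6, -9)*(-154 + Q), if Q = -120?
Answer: -548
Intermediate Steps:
g(q, Z) = 2 (g(q, Z) = 16 - 2*7 = 16 - 14 = 2)
g(6, -9)*(-154 + Q) = 2*(-154 - 120) = 2*(-274) = -548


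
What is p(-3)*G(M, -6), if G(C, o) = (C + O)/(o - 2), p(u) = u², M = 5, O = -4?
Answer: -9/8 ≈ -1.1250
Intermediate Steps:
G(C, o) = (-4 + C)/(-2 + o) (G(C, o) = (C - 4)/(o - 2) = (-4 + C)/(-2 + o))
p(-3)*G(M, -6) = (-3)²*((-4 + 5)/(-2 - 6)) = 9*(1/(-8)) = 9*(-⅛*1) = 9*(-⅛) = -9/8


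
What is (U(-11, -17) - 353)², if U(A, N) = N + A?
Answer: 145161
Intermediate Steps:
U(A, N) = A + N
(U(-11, -17) - 353)² = ((-11 - 17) - 353)² = (-28 - 353)² = (-381)² = 145161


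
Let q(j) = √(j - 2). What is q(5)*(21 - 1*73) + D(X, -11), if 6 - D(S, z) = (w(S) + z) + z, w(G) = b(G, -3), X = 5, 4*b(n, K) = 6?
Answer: 53/2 - 52*√3 ≈ -63.567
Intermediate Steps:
b(n, K) = 3/2 (b(n, K) = (¼)*6 = 3/2)
w(G) = 3/2
D(S, z) = 9/2 - 2*z (D(S, z) = 6 - ((3/2 + z) + z) = 6 - (3/2 + 2*z) = 6 + (-3/2 - 2*z) = 9/2 - 2*z)
q(j) = √(-2 + j)
q(5)*(21 - 1*73) + D(X, -11) = √(-2 + 5)*(21 - 1*73) + (9/2 - 2*(-11)) = √3*(21 - 73) + (9/2 + 22) = √3*(-52) + 53/2 = -52*√3 + 53/2 = 53/2 - 52*√3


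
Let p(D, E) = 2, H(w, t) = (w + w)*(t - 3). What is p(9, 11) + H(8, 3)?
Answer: 2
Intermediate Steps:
H(w, t) = 2*w*(-3 + t) (H(w, t) = (2*w)*(-3 + t) = 2*w*(-3 + t))
p(9, 11) + H(8, 3) = 2 + 2*8*(-3 + 3) = 2 + 2*8*0 = 2 + 0 = 2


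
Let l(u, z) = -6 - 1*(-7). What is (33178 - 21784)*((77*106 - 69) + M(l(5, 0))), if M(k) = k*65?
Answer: 92952252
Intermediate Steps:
l(u, z) = 1 (l(u, z) = -6 + 7 = 1)
M(k) = 65*k
(33178 - 21784)*((77*106 - 69) + M(l(5, 0))) = (33178 - 21784)*((77*106 - 69) + 65*1) = 11394*((8162 - 69) + 65) = 11394*(8093 + 65) = 11394*8158 = 92952252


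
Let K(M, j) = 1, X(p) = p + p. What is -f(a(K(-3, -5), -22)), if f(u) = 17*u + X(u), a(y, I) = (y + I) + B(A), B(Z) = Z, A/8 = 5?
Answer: -361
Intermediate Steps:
A = 40 (A = 8*5 = 40)
X(p) = 2*p
a(y, I) = 40 + I + y (a(y, I) = (y + I) + 40 = (I + y) + 40 = 40 + I + y)
f(u) = 19*u (f(u) = 17*u + 2*u = 19*u)
-f(a(K(-3, -5), -22)) = -19*(40 - 22 + 1) = -19*19 = -1*361 = -361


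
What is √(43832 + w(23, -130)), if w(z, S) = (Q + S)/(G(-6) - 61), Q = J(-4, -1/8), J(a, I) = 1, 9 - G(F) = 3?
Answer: √132598895/55 ≈ 209.37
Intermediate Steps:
G(F) = 6 (G(F) = 9 - 1*3 = 9 - 3 = 6)
Q = 1
w(z, S) = -1/55 - S/55 (w(z, S) = (1 + S)/(6 - 61) = (1 + S)/(-55) = (1 + S)*(-1/55) = -1/55 - S/55)
√(43832 + w(23, -130)) = √(43832 + (-1/55 - 1/55*(-130))) = √(43832 + (-1/55 + 26/11)) = √(43832 + 129/55) = √(2410889/55) = √132598895/55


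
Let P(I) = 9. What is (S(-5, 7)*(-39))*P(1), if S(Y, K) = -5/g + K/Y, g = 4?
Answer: 18603/20 ≈ 930.15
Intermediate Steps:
S(Y, K) = -5/4 + K/Y
(S(-5, 7)*(-39))*P(1) = ((-5/4 + 7/(-5))*(-39))*9 = ((-5/4 + 7*(-⅕))*(-39))*9 = ((-5/4 - 7/5)*(-39))*9 = -53/20*(-39)*9 = (2067/20)*9 = 18603/20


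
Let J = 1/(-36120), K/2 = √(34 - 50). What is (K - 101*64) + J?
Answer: -233479681/36120 + 8*I ≈ -6464.0 + 8.0*I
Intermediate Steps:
K = 8*I (K = 2*√(34 - 50) = 2*√(-16) = 2*(4*I) = 8*I ≈ 8.0*I)
J = -1/36120 ≈ -2.7685e-5
(K - 101*64) + J = (8*I - 101*64) - 1/36120 = (8*I - 6464) - 1/36120 = (-6464 + 8*I) - 1/36120 = -233479681/36120 + 8*I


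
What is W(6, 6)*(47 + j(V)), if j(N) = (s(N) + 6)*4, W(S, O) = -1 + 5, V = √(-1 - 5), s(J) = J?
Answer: 284 + 16*I*√6 ≈ 284.0 + 39.192*I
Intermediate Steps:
V = I*√6 (V = √(-6) = I*√6 ≈ 2.4495*I)
W(S, O) = 4
j(N) = 24 + 4*N (j(N) = (N + 6)*4 = (6 + N)*4 = 24 + 4*N)
W(6, 6)*(47 + j(V)) = 4*(47 + (24 + 4*(I*√6))) = 4*(47 + (24 + 4*I*√6)) = 4*(71 + 4*I*√6) = 284 + 16*I*√6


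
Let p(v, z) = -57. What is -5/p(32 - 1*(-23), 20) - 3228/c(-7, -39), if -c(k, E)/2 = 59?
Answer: 92293/3363 ≈ 27.444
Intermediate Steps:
c(k, E) = -118 (c(k, E) = -2*59 = -118)
-5/p(32 - 1*(-23), 20) - 3228/c(-7, -39) = -5/(-57) - 3228/(-118) = -5*(-1/57) - 3228*(-1/118) = 5/57 + 1614/59 = 92293/3363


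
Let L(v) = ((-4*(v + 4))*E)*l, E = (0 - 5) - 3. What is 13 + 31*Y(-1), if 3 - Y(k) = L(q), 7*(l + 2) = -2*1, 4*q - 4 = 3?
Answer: 92006/7 ≈ 13144.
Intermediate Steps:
q = 7/4 (q = 1 + (¼)*3 = 1 + ¾ = 7/4 ≈ 1.7500)
l = -16/7 (l = -2 + (-2*1)/7 = -2 + (⅐)*(-2) = -2 - 2/7 = -16/7 ≈ -2.2857)
E = -8 (E = -5 - 3 = -8)
L(v) = -2048/7 - 512*v/7 (L(v) = (-4*(v + 4)*(-8))*(-16/7) = (-4*(4 + v)*(-8))*(-16/7) = ((-16 - 4*v)*(-8))*(-16/7) = (128 + 32*v)*(-16/7) = -2048/7 - 512*v/7)
Y(k) = 2965/7 (Y(k) = 3 - (-2048/7 - 512/7*7/4) = 3 - (-2048/7 - 128) = 3 - 1*(-2944/7) = 3 + 2944/7 = 2965/7)
13 + 31*Y(-1) = 13 + 31*(2965/7) = 13 + 91915/7 = 92006/7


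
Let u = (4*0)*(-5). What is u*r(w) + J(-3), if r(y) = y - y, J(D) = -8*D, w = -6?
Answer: 24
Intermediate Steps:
u = 0 (u = 0*(-5) = 0)
r(y) = 0
u*r(w) + J(-3) = 0*0 - 8*(-3) = 0 + 24 = 24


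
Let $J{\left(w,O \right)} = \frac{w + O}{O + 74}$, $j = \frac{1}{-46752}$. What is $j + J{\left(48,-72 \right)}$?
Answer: $- \frac{561025}{46752} \approx -12.0$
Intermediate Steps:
$j = - \frac{1}{46752} \approx -2.1389 \cdot 10^{-5}$
$J{\left(w,O \right)} = \frac{O + w}{74 + O}$
$j + J{\left(48,-72 \right)} = - \frac{1}{46752} + \frac{-72 + 48}{74 - 72} = - \frac{1}{46752} + \frac{1}{2} \left(-24\right) = - \frac{1}{46752} - 12 = - \frac{561025}{46752}$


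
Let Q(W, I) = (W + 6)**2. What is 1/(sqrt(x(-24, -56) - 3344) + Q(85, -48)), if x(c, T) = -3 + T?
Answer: 8281/68578364 - I*sqrt(3403)/68578364 ≈ 0.00012075 - 8.5064e-7*I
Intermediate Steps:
Q(W, I) = (6 + W)**2
1/(sqrt(x(-24, -56) - 3344) + Q(85, -48)) = 1/(sqrt((-3 - 56) - 3344) + (6 + 85)**2) = 1/(sqrt(-59 - 3344) + 91**2) = 1/(sqrt(-3403) + 8281) = 1/(I*sqrt(3403) + 8281) = 1/(8281 + I*sqrt(3403))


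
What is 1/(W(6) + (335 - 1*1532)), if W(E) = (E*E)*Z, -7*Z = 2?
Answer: -7/8451 ≈ -0.00082830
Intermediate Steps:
Z = -2/7 (Z = -⅐*2 = -2/7 ≈ -0.28571)
W(E) = -2*E²/7 (W(E) = (E*E)*(-2/7) = E²*(-2/7) = -2*E²/7)
1/(W(6) + (335 - 1*1532)) = 1/(-2/7*6² + (335 - 1*1532)) = 1/(-2/7*36 + (335 - 1532)) = 1/(-72/7 - 1197) = 1/(-8451/7) = -7/8451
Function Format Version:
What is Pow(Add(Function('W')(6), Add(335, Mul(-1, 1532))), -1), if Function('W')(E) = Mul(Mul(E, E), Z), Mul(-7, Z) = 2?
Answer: Rational(-7, 8451) ≈ -0.00082830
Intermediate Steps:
Z = Rational(-2, 7) (Z = Mul(Rational(-1, 7), 2) = Rational(-2, 7) ≈ -0.28571)
Function('W')(E) = Mul(Rational(-2, 7), Pow(E, 2)) (Function('W')(E) = Mul(Mul(E, E), Rational(-2, 7)) = Mul(Pow(E, 2), Rational(-2, 7)) = Mul(Rational(-2, 7), Pow(E, 2)))
Pow(Add(Function('W')(6), Add(335, Mul(-1, 1532))), -1) = Pow(Add(Mul(Rational(-2, 7), Pow(6, 2)), Add(335, Mul(-1, 1532))), -1) = Pow(Add(Mul(Rational(-2, 7), 36), Add(335, -1532)), -1) = Pow(Add(Rational(-72, 7), -1197), -1) = Pow(Rational(-8451, 7), -1) = Rational(-7, 8451)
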